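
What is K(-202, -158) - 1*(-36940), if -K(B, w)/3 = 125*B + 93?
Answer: 112411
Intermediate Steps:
K(B, w) = -279 - 375*B (K(B, w) = -3*(125*B + 93) = -3*(93 + 125*B) = -279 - 375*B)
K(-202, -158) - 1*(-36940) = (-279 - 375*(-202)) - 1*(-36940) = (-279 + 75750) + 36940 = 75471 + 36940 = 112411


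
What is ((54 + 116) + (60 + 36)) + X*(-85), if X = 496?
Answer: -41894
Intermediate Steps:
((54 + 116) + (60 + 36)) + X*(-85) = ((54 + 116) + (60 + 36)) + 496*(-85) = (170 + 96) - 42160 = 266 - 42160 = -41894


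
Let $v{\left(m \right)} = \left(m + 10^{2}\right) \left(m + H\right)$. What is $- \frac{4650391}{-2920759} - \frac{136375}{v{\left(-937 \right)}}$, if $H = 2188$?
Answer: $\frac{5267682469642}{3058288779033} \approx 1.7224$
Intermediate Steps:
$v{\left(m \right)} = \left(100 + m\right) \left(2188 + m\right)$ ($v{\left(m \right)} = \left(m + 10^{2}\right) \left(m + 2188\right) = \left(m + 100\right) \left(2188 + m\right) = \left(100 + m\right) \left(2188 + m\right)$)
$- \frac{4650391}{-2920759} - \frac{136375}{v{\left(-937 \right)}} = - \frac{4650391}{-2920759} - \frac{136375}{218800 + \left(-937\right)^{2} + 2288 \left(-937\right)} = \left(-4650391\right) \left(- \frac{1}{2920759}\right) - \frac{136375}{218800 + 877969 - 2143856} = \frac{4650391}{2920759} - \frac{136375}{-1047087} = \frac{4650391}{2920759} - - \frac{136375}{1047087} = \frac{4650391}{2920759} + \frac{136375}{1047087} = \frac{5267682469642}{3058288779033}$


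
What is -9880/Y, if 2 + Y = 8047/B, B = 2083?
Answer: -20580040/3881 ≈ -5302.8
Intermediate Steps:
Y = 3881/2083 (Y = -2 + 8047/2083 = 3881/2083 ≈ 1.8632)
-9880/Y = -9880/3881/2083 = -9880*2083/3881 = -20580040/3881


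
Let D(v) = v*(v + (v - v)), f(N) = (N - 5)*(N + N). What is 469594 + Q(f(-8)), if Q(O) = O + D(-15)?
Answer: 470027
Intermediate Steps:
f(N) = 2*N*(-5 + N) (f(N) = (-5 + N)*(2*N) = 2*N*(-5 + N))
D(v) = v² (D(v) = v*(v + 0) = v*v = v²)
Q(O) = 225 + O (Q(O) = O + (-15)² = O + 225 = 225 + O)
469594 + Q(f(-8)) = 469594 + (225 + 2*(-8)*(-5 - 8)) = 469594 + (225 + 2*(-8)*(-13)) = 469594 + (225 + 208) = 469594 + 433 = 470027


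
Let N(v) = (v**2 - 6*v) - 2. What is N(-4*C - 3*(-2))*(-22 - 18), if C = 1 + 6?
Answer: -24560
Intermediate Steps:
C = 7
N(v) = -2 + v**2 - 6*v
N(-4*C - 3*(-2))*(-22 - 18) = (-2 + (-4*7 - 3*(-2))**2 - 6*(-4*7 - 3*(-2)))*(-22 - 18) = (-2 + (-28 + 6)**2 - 6*(-28 + 6))*(-40) = (-2 + (-22)**2 - 6*(-22))*(-40) = (-2 + 484 + 132)*(-40) = 614*(-40) = -24560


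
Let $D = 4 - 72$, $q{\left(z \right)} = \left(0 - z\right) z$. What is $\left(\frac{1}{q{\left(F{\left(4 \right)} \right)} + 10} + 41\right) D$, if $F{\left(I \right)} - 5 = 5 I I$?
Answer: $- \frac{20115352}{7215} \approx -2788.0$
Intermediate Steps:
$F{\left(I \right)} = 5 + 5 I^{2}$ ($F{\left(I \right)} = 5 + 5 I I = 5 + 5 I^{2}$)
$q{\left(z \right)} = - z^{2}$ ($q{\left(z \right)} = - z z = - z^{2}$)
$D = -68$ ($D = 4 - 72 = -68$)
$\left(\frac{1}{q{\left(F{\left(4 \right)} \right)} + 10} + 41\right) D = \left(\frac{1}{- \left(5 + 5 \cdot 4^{2}\right)^{2} + 10} + 41\right) \left(-68\right) = \left(\frac{1}{- \left(5 + 5 \cdot 16\right)^{2} + 10} + 41\right) \left(-68\right) = \left(\frac{1}{- \left(5 + 80\right)^{2} + 10} + 41\right) \left(-68\right) = \left(\frac{1}{- 85^{2} + 10} + 41\right) \left(-68\right) = \left(\frac{1}{\left(-1\right) 7225 + 10} + 41\right) \left(-68\right) = \left(\frac{1}{-7225 + 10} + 41\right) \left(-68\right) = \left(\frac{1}{-7215} + 41\right) \left(-68\right) = \left(- \frac{1}{7215} + 41\right) \left(-68\right) = \frac{295814}{7215} \left(-68\right) = - \frac{20115352}{7215}$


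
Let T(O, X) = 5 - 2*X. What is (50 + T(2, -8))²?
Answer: 5041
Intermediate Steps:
(50 + T(2, -8))² = (50 + (5 - 2*(-8)))² = (50 + (5 + 16))² = (50 + 21)² = 71² = 5041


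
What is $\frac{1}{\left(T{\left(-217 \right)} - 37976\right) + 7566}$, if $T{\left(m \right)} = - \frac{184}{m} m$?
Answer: $- \frac{1}{30594} \approx -3.2686 \cdot 10^{-5}$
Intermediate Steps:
$T{\left(m \right)} = -184$
$\frac{1}{\left(T{\left(-217 \right)} - 37976\right) + 7566} = \frac{1}{\left(-184 - 37976\right) + 7566} = \frac{1}{-38160 + 7566} = \frac{1}{-30594} = - \frac{1}{30594}$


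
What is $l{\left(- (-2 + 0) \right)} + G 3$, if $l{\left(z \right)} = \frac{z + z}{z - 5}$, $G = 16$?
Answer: $\frac{140}{3} \approx 46.667$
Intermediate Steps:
$l{\left(z \right)} = \frac{2 z}{-5 + z}$
$l{\left(- (-2 + 0) \right)} + G 3 = \frac{2 \left(- (-2 + 0)\right)}{-5 - \left(-2 + 0\right)} + 16 \cdot 3 = \frac{2 \left(\left(-1\right) \left(-2\right)\right)}{-5 - -2} + 48 = 2 \cdot 2 \frac{1}{-5 + 2} + 48 = 2 \cdot 2 \frac{1}{-3} + 48 = 2 \cdot 2 \left(- \frac{1}{3}\right) + 48 = - \frac{4}{3} + 48 = \frac{140}{3}$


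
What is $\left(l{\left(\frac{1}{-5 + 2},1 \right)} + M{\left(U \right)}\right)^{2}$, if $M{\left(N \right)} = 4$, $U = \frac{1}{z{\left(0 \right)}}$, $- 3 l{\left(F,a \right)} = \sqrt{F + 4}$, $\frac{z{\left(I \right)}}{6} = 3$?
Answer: $\frac{\left(36 - \sqrt{33}\right)^{2}}{81} \approx 11.301$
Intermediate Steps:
$z{\left(I \right)} = 18$ ($z{\left(I \right)} = 6 \cdot 3 = 18$)
$l{\left(F,a \right)} = - \frac{\sqrt{4 + F}}{3}$ ($l{\left(F,a \right)} = - \frac{\sqrt{F + 4}}{3} = - \frac{\sqrt{4 + F}}{3}$)
$U = \frac{1}{18} \approx 0.055556$
$\left(l{\left(\frac{1}{-5 + 2},1 \right)} + M{\left(U \right)}\right)^{2} = \left(- \frac{\sqrt{4 + \frac{1}{-5 + 2}}}{3} + 4\right)^{2} = \left(- \frac{\sqrt{4 + \frac{1}{-3}}}{3} + 4\right)^{2} = \left(- \frac{\sqrt{4 - \frac{1}{3}}}{3} + 4\right)^{2} = \left(- \frac{\sqrt{\frac{11}{3}}}{3} + 4\right)^{2} = \left(- \frac{\frac{1}{3} \sqrt{33}}{3} + 4\right)^{2} = \left(- \frac{\sqrt{33}}{9} + 4\right)^{2} = \left(4 - \frac{\sqrt{33}}{9}\right)^{2}$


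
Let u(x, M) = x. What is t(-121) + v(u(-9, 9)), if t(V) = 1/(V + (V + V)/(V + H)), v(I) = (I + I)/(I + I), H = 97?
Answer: 1319/1331 ≈ 0.99098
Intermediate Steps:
v(I) = 1 (v(I) = (2*I)/((2*I)) = (2*I)*(1/(2*I)) = 1)
t(V) = 1/(V + 2*V/(97 + V)) (t(V) = 1/(V + (V + V)/(V + 97)) = 1/(V + (2*V)/(97 + V)) = 1/(V + 2*V/(97 + V)))
t(-121) + v(u(-9, 9)) = (97 - 121)/((-121)*(99 - 121)) + 1 = -1/121*(-24)/(-22) + 1 = -1/121*(-1/22)*(-24) + 1 = -12/1331 + 1 = 1319/1331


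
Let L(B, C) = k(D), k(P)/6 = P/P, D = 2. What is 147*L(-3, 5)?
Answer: 882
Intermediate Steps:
k(P) = 6 (k(P) = 6*(P/P) = 6*1 = 6)
L(B, C) = 6
147*L(-3, 5) = 147*6 = 882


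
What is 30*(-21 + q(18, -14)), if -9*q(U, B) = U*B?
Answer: 210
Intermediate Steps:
q(U, B) = -B*U/9 (q(U, B) = -U*B/9 = -B*U/9)
30*(-21 + q(18, -14)) = 30*(-21 - ⅑*(-14)*18) = 30*(-21 + 28) = 30*7 = 210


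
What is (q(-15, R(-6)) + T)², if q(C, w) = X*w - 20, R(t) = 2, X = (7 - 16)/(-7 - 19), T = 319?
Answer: 15178816/169 ≈ 89816.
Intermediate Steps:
X = 9/26 (X = -9/(-26) = -9*(-1/26) = 9/26 ≈ 0.34615)
q(C, w) = -20 + 9*w/26 (q(C, w) = 9*w/26 - 20 = -20 + 9*w/26)
(q(-15, R(-6)) + T)² = ((-20 + (9/26)*2) + 319)² = ((-20 + 9/13) + 319)² = (-251/13 + 319)² = (3896/13)² = 15178816/169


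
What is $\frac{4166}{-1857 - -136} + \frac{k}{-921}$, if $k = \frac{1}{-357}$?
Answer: $- \frac{1369766581}{565859637} \approx -2.4207$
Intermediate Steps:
$k = - \frac{1}{357} \approx -0.0028011$
$\frac{4166}{-1857 - -136} + \frac{k}{-921} = \frac{4166}{-1857 - -136} - \frac{1}{357 \left(-921\right)} = \frac{4166}{-1857 + 136} - - \frac{1}{328797} = \frac{4166}{-1721} + \frac{1}{328797} = 4166 \left(- \frac{1}{1721}\right) + \frac{1}{328797} = - \frac{4166}{1721} + \frac{1}{328797} = - \frac{1369766581}{565859637}$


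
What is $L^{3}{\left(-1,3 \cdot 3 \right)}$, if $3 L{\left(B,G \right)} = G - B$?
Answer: $\frac{1000}{27} \approx 37.037$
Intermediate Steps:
$L{\left(B,G \right)} = - \frac{B}{3} + \frac{G}{3}$ ($L{\left(B,G \right)} = \frac{G - B}{3} = - \frac{B}{3} + \frac{G}{3}$)
$L^{3}{\left(-1,3 \cdot 3 \right)} = \left(\left(- \frac{1}{3}\right) \left(-1\right) + \frac{3 \cdot 3}{3}\right)^{3} = \left(\frac{1}{3} + \frac{1}{3} \cdot 9\right)^{3} = \left(\frac{1}{3} + 3\right)^{3} = \left(\frac{10}{3}\right)^{3} = \frac{1000}{27}$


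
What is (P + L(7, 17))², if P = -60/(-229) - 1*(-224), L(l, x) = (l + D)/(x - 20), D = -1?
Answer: 2590606404/52441 ≈ 49400.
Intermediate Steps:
L(l, x) = (-1 + l)/(-20 + x) (L(l, x) = (l - 1)/(x - 20) = (-1 + l)/(-20 + x))
P = 51356/229 (P = -60*(-1/229) + 224 = 60/229 + 224 = 51356/229 ≈ 224.26)
(P + L(7, 17))² = (51356/229 + (-1 + 7)/(-20 + 17))² = (51356/229 + 6/(-3))² = (51356/229 - ⅓*6)² = (51356/229 - 2)² = (50898/229)² = 2590606404/52441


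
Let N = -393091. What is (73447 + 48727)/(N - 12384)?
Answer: -122174/405475 ≈ -0.30131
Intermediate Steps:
(73447 + 48727)/(N - 12384) = (73447 + 48727)/(-393091 - 12384) = 122174/(-405475) = 122174*(-1/405475) = -122174/405475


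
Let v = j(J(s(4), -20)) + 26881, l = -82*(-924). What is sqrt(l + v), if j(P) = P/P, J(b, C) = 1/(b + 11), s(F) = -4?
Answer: 5*sqrt(4106) ≈ 320.39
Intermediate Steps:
J(b, C) = 1/(11 + b)
l = 75768
j(P) = 1
v = 26882 (v = 1 + 26881 = 26882)
sqrt(l + v) = sqrt(75768 + 26882) = sqrt(102650) = 5*sqrt(4106)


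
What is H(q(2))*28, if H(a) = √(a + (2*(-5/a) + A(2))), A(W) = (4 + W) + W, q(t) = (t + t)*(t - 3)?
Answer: 14*√26 ≈ 71.386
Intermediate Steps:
q(t) = 2*t*(-3 + t) (q(t) = (2*t)*(-3 + t) = 2*t*(-3 + t))
A(W) = 4 + 2*W
H(a) = √(8 + a - 10/a) (H(a) = √(a + (2*(-5/a) + (4 + 2*2))) = √(a + (-10/a + (4 + 4))) = √(a + (-10/a + 8)) = √(a + (8 - 10/a)) = √(8 + a - 10/a))
H(q(2))*28 = √(8 + 2*2*(-3 + 2) - 10*1/(4*(-3 + 2)))*28 = √(8 + 2*2*(-1) - 10/(2*2*(-1)))*28 = √(8 - 4 - 10/(-4))*28 = √(8 - 4 - 10*(-¼))*28 = √(8 - 4 + 5/2)*28 = √(13/2)*28 = (√26/2)*28 = 14*√26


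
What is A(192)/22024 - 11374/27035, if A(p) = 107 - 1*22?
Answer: -248203001/595418840 ≈ -0.41685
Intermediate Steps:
A(p) = 85 (A(p) = 107 - 22 = 85)
A(192)/22024 - 11374/27035 = 85/22024 - 11374/27035 = -248203001/595418840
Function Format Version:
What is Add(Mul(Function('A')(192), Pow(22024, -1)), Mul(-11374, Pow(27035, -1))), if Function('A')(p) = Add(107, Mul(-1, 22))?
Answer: Rational(-248203001, 595418840) ≈ -0.41685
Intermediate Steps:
Function('A')(p) = 85 (Function('A')(p) = Add(107, -22) = 85)
Add(Mul(Function('A')(192), Pow(22024, -1)), Mul(-11374, Pow(27035, -1))) = Add(Mul(85, Pow(22024, -1)), Mul(-11374, Pow(27035, -1))) = Add(Mul(85, Rational(1, 22024)), Mul(-11374, Rational(1, 27035))) = Add(Rational(85, 22024), Rational(-11374, 27035)) = Rational(-248203001, 595418840)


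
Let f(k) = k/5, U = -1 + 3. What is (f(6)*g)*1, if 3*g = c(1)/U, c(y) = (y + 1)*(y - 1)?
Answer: 0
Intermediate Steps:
U = 2
c(y) = (1 + y)*(-1 + y)
g = 0 (g = ((-1 + 1²)/2)/3 = ((-1 + 1)*(½))/3 = (0*(½))/3 = (⅓)*0 = 0)
f(k) = k/5 (f(k) = k*(⅕) = k/5)
(f(6)*g)*1 = (((⅕)*6)*0)*1 = ((6/5)*0)*1 = 0*1 = 0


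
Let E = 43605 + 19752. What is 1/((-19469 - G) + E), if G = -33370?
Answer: 1/77258 ≈ 1.2944e-5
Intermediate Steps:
E = 63357
1/((-19469 - G) + E) = 1/((-19469 - 1*(-33370)) + 63357) = 1/((-19469 + 33370) + 63357) = 1/(13901 + 63357) = 1/77258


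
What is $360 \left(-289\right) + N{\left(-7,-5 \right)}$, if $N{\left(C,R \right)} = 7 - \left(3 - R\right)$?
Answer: $-104041$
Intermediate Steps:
$N{\left(C,R \right)} = 4 + R$ ($N{\left(C,R \right)} = 7 + \left(-3 + R\right) = 4 + R$)
$360 \left(-289\right) + N{\left(-7,-5 \right)} = 360 \left(-289\right) + \left(4 - 5\right) = -104040 - 1 = -104041$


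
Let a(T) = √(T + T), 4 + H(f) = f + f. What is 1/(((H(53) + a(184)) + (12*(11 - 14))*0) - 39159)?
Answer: -39057/1525448881 - 4*√23/1525448881 ≈ -2.5616e-5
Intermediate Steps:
H(f) = -4 + 2*f (H(f) = -4 + (f + f) = -4 + 2*f)
a(T) = √2*√T (a(T) = √(2*T) = √2*√T)
1/(((H(53) + a(184)) + (12*(11 - 14))*0) - 39159) = 1/((((-4 + 2*53) + √2*√184) + (12*(11 - 14))*0) - 39159) = 1/((((-4 + 106) + √2*(2*√46)) + (12*(-3))*0) - 39159) = 1/(((102 + 4*√23) - 36*0) - 39159) = 1/(((102 + 4*√23) + 0) - 39159) = 1/((102 + 4*√23) - 39159) = 1/(-39057 + 4*√23)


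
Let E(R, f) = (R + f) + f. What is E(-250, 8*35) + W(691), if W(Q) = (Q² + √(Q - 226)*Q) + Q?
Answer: 478482 + 691*√465 ≈ 4.9338e+5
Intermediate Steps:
E(R, f) = R + 2*f
W(Q) = Q + Q² + Q*√(-226 + Q) (W(Q) = (Q² + √(-226 + Q)*Q) + Q = (Q² + Q*√(-226 + Q)) + Q = Q + Q² + Q*√(-226 + Q))
E(-250, 8*35) + W(691) = (-250 + 2*(8*35)) + 691*(1 + 691 + √(-226 + 691)) = (-250 + 2*280) + 691*(1 + 691 + √465) = (-250 + 560) + 691*(692 + √465) = 310 + (478172 + 691*√465) = 478482 + 691*√465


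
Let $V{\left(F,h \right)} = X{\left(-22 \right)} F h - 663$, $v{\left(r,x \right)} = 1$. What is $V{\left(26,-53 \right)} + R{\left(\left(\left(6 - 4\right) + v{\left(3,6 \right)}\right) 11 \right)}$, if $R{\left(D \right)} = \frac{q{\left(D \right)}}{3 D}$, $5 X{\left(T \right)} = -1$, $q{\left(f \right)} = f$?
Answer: $- \frac{5806}{15} \approx -387.07$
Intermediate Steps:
$X{\left(T \right)} = - \frac{1}{5}$ ($X{\left(T \right)} = \frac{1}{5} \left(-1\right) = - \frac{1}{5}$)
$R{\left(D \right)} = \frac{1}{3}$ ($R{\left(D \right)} = \frac{D}{3 D} = D \frac{1}{3 D} = \frac{1}{3}$)
$V{\left(F,h \right)} = -663 - \frac{F h}{5}$ ($V{\left(F,h \right)} = - \frac{F}{5} h - 663 = - \frac{F h}{5} - 663 = -663 - \frac{F h}{5}$)
$V{\left(26,-53 \right)} + R{\left(\left(\left(6 - 4\right) + v{\left(3,6 \right)}\right) 11 \right)} = \left(-663 - \frac{26}{5} \left(-53\right)\right) + \frac{1}{3} = \left(-663 + \frac{1378}{5}\right) + \frac{1}{3} = - \frac{1937}{5} + \frac{1}{3} = - \frac{5806}{15}$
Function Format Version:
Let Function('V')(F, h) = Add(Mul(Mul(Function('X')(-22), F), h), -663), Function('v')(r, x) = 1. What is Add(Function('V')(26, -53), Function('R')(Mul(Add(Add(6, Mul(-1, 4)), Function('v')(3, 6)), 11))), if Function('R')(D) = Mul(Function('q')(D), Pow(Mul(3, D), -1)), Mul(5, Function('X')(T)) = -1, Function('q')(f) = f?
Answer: Rational(-5806, 15) ≈ -387.07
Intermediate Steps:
Function('X')(T) = Rational(-1, 5) (Function('X')(T) = Mul(Rational(1, 5), -1) = Rational(-1, 5))
Function('R')(D) = Rational(1, 3) (Function('R')(D) = Mul(D, Pow(Mul(3, D), -1)) = Mul(D, Mul(Rational(1, 3), Pow(D, -1))) = Rational(1, 3))
Function('V')(F, h) = Add(-663, Mul(Rational(-1, 5), F, h)) (Function('V')(F, h) = Add(Mul(Mul(Rational(-1, 5), F), h), -663) = Add(Mul(Rational(-1, 5), F, h), -663) = Add(-663, Mul(Rational(-1, 5), F, h)))
Add(Function('V')(26, -53), Function('R')(Mul(Add(Add(6, Mul(-1, 4)), Function('v')(3, 6)), 11))) = Add(Add(-663, Mul(Rational(-1, 5), 26, -53)), Rational(1, 3)) = Add(Add(-663, Rational(1378, 5)), Rational(1, 3)) = Add(Rational(-1937, 5), Rational(1, 3)) = Rational(-5806, 15)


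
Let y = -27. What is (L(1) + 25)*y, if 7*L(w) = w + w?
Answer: -4779/7 ≈ -682.71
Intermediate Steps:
L(w) = 2*w/7 (L(w) = (w + w)/7 = (2*w)/7 = 2*w/7)
(L(1) + 25)*y = ((2/7)*1 + 25)*(-27) = (2/7 + 25)*(-27) = (177/7)*(-27) = -4779/7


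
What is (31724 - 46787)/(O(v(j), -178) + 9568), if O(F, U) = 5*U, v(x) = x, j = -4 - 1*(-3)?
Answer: -15063/8678 ≈ -1.7358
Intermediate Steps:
j = -1 (j = -4 + 3 = -1)
(31724 - 46787)/(O(v(j), -178) + 9568) = (31724 - 46787)/(5*(-178) + 9568) = -15063/(-890 + 9568) = -15063/8678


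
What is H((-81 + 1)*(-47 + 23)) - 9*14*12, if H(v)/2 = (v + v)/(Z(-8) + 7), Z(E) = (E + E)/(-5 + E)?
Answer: -61944/107 ≈ -578.92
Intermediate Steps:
Z(E) = 2*E/(-5 + E) (Z(E) = (2*E)/(-5 + E) = 2*E/(-5 + E))
H(v) = 52*v/107 (H(v) = 2*((v + v)/(2*(-8)/(-5 - 8) + 7)) = 2*((2*v)/(2*(-8)/(-13) + 7)) = 2*((2*v)/(2*(-8)*(-1/13) + 7)) = 2*((2*v)/(16/13 + 7)) = 2*((2*v)/(107/13)) = 2*((2*v)*(13/107)) = 2*(26*v/107) = 52*v/107)
H((-81 + 1)*(-47 + 23)) - 9*14*12 = 52*((-81 + 1)*(-47 + 23))/107 - 9*14*12 = 52*(-80*(-24))/107 - 126*12 = (52/107)*1920 - 1512 = 99840/107 - 1512 = -61944/107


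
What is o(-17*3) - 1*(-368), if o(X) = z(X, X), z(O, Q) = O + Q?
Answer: 266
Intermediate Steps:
o(X) = 2*X (o(X) = X + X = 2*X)
o(-17*3) - 1*(-368) = 2*(-17*3) - 1*(-368) = 2*(-51) + 368 = -102 + 368 = 266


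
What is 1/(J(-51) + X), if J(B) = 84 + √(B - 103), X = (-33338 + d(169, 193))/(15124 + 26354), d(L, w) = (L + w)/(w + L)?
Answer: 143132904570/12173069534761 - 1720424484*I*√154/12173069534761 ≈ 0.011758 - 0.0017539*I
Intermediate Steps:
d(L, w) = 1 (d(L, w) = (L + w)/(L + w) = 1)
X = -33337/41478 (X = (-33338 + 1)/(15124 + 26354) = -33337/41478 ≈ -0.80373)
J(B) = 84 + √(-103 + B)
1/(J(-51) + X) = 1/((84 + √(-103 - 51)) - 33337/41478) = 1/((84 + √(-154)) - 33337/41478) = 1/((84 + I*√154) - 33337/41478) = 1/(3450815/41478 + I*√154)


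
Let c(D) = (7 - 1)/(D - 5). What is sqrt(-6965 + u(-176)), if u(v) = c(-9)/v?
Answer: I*sqrt(660727529)/308 ≈ 83.457*I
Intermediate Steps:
c(D) = 6/(-5 + D)
u(v) = -3/(7*v) (u(v) = (6/(-5 - 9))/v = (6/(-14))/v = (6*(-1/14))/v = -3/(7*v))
sqrt(-6965 + u(-176)) = sqrt(-6965 - 3/7/(-176)) = sqrt(-6965 - 3/7*(-1/176)) = sqrt(-6965 + 3/1232) = sqrt(-8580877/1232) = I*sqrt(660727529)/308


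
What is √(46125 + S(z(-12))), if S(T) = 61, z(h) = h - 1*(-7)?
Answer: √46186 ≈ 214.91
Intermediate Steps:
z(h) = 7 + h (z(h) = h + 7 = 7 + h)
√(46125 + S(z(-12))) = √(46125 + 61) = √46186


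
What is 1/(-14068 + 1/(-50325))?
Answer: -50325/707972101 ≈ -7.1083e-5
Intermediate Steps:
1/(-14068 + 1/(-50325)) = 1/(-14068 - 1/50325) = 1/(-707972101/50325) = -50325/707972101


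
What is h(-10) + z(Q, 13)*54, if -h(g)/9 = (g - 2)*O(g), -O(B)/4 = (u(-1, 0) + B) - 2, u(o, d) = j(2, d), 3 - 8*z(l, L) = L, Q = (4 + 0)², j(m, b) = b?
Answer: 10233/2 ≈ 5116.5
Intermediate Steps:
Q = 16 (Q = 4² = 16)
z(l, L) = 3/8 - L/8
u(o, d) = d
O(B) = 8 - 4*B (O(B) = -4*((0 + B) - 2) = -4*(B - 2) = -4*(-2 + B) = 8 - 4*B)
h(g) = -9*(-2 + g)*(8 - 4*g) (h(g) = -9*(g - 2)*(8 - 4*g) = -9*(-2 + g)*(8 - 4*g))
h(-10) + z(Q, 13)*54 = 36*(-2 - 10)² + (3/8 - ⅛*13)*54 = 36*(-12)² + (3/8 - 13/8)*54 = 36*144 - 5/4*54 = 5184 - 135/2 = 10233/2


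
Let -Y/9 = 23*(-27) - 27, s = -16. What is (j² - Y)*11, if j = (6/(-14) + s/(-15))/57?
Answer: -2297939024821/35820225 ≈ -64152.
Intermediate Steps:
Y = 5832 (Y = -9*(23*(-27) - 27) = -9*(-621 - 27) = -9*(-648) = 5832)
j = 67/5985 (j = (6/(-14) - 16/(-15))/57 = (6*(-1/14) - 16*(-1/15))*(1/57) = (-3/7 + 16/15)*(1/57) = (67/105)*(1/57) = 67/5985 ≈ 0.011195)
(j² - Y)*11 = ((67/5985)² - 1*5832)*11 = (4489/35820225 - 5832)*11 = -208903547711/35820225*11 = -2297939024821/35820225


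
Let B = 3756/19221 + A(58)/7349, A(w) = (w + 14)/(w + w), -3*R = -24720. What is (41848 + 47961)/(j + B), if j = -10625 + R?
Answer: -122631158176823/3256370056277 ≈ -37.659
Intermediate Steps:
R = 8240 (R = -⅓*(-24720) = 8240)
j = -2385 (j = -10625 + 8240 = -2385)
A(w) = (14 + w)/(2*w) (A(w) = (14 + w)/((2*w)) = (14 + w)*(1/(2*w)) = (14 + w)/(2*w))
B = 266942818/1365466247 (B = 3756/19221 + ((½)*(14 + 58)/58)/7349 = 3756*(1/19221) + ((½)*(1/58)*72)*(1/7349) = 1252/6407 + (18/29)*(1/7349) = 1252/6407 + 18/213121 = 266942818/1365466247 ≈ 0.19550)
(41848 + 47961)/(j + B) = (41848 + 47961)/(-2385 + 266942818/1365466247) = 89809/(-3256370056277/1365466247) = 89809*(-1365466247/3256370056277) = -122631158176823/3256370056277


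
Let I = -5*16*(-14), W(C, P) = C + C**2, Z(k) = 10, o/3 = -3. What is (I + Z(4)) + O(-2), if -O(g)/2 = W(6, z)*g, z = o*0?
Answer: 1298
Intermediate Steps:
o = -9 (o = 3*(-3) = -9)
z = 0 (z = -9*0 = 0)
I = 1120 (I = -80*(-14) = 1120)
O(g) = -84*g (O(g) = -2*6*(1 + 6)*g = -2*6*7*g = -84*g)
(I + Z(4)) + O(-2) = (1120 + 10) - 84*(-2) = 1130 + 168 = 1298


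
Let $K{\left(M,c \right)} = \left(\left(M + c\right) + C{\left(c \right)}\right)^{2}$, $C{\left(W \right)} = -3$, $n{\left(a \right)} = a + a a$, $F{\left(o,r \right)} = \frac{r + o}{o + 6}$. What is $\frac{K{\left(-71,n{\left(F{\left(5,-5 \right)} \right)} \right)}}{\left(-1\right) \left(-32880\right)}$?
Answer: $\frac{1369}{8220} \approx 0.16654$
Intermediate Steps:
$F{\left(o,r \right)} = \frac{o + r}{6 + o}$
$n{\left(a \right)} = a + a^{2}$
$K{\left(M,c \right)} = \left(-3 + M + c\right)^{2}$ ($K{\left(M,c \right)} = \left(\left(M + c\right) - 3\right)^{2} = \left(-3 + M + c\right)^{2}$)
$\frac{K{\left(-71,n{\left(F{\left(5,-5 \right)} \right)} \right)}}{\left(-1\right) \left(-32880\right)} = \frac{\left(-3 - 71 + \frac{5 - 5}{6 + 5} \left(1 + \frac{5 - 5}{6 + 5}\right)\right)^{2}}{\left(-1\right) \left(-32880\right)} = \frac{\left(-3 - 71 + \frac{1}{11} \cdot 0 \left(1 + \frac{1}{11} \cdot 0\right)\right)^{2}}{32880} = \left(-3 - 71 + \frac{1}{11} \cdot 0 \left(1 + \frac{1}{11} \cdot 0\right)\right)^{2} \cdot \frac{1}{32880} = \left(-3 - 71 + 0 \left(1 + 0\right)\right)^{2} \cdot \frac{1}{32880} = \left(-3 - 71 + 0 \cdot 1\right)^{2} \cdot \frac{1}{32880} = \left(-3 - 71 + 0\right)^{2} \cdot \frac{1}{32880} = \left(-74\right)^{2} \cdot \frac{1}{32880} = 5476 \cdot \frac{1}{32880} = \frac{1369}{8220}$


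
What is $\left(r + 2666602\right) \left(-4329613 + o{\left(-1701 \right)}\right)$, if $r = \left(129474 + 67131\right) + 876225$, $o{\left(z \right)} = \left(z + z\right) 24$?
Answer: $-16495610543752$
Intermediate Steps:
$o{\left(z \right)} = 48 z$ ($o{\left(z \right)} = 2 z 24 = 48 z$)
$r = 1072830$ ($r = 196605 + 876225 = 1072830$)
$\left(r + 2666602\right) \left(-4329613 + o{\left(-1701 \right)}\right) = \left(1072830 + 2666602\right) \left(-4329613 + 48 \left(-1701\right)\right) = 3739432 \left(-4329613 - 81648\right) = 3739432 \left(-4411261\right) = -16495610543752$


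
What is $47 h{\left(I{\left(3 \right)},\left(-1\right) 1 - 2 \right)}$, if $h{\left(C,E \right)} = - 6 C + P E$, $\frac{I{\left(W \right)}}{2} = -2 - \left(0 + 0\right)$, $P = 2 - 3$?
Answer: $1269$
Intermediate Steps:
$P = -1$
$I{\left(W \right)} = -4$ ($I{\left(W \right)} = 2 \left(-2 - \left(0 + 0\right)\right) = 2 \left(-2 - 0\right) = 2 \left(-2 + 0\right) = 2 \left(-2\right) = -4$)
$h{\left(C,E \right)} = - E - 6 C$ ($h{\left(C,E \right)} = - 6 C - E = - E - 6 C$)
$47 h{\left(I{\left(3 \right)},\left(-1\right) 1 - 2 \right)} = 47 \left(- (\left(-1\right) 1 - 2) - -24\right) = 47 \left(- (-1 - 2) + 24\right) = 47 \left(\left(-1\right) \left(-3\right) + 24\right) = 47 \left(3 + 24\right) = 47 \cdot 27 = 1269$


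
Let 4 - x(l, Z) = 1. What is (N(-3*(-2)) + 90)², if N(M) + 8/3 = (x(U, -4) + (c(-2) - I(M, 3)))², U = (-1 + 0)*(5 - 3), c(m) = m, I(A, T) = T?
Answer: 75076/9 ≈ 8341.8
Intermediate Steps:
U = -2 (U = -1*2 = -2)
x(l, Z) = 3 (x(l, Z) = 4 - 1*1 = 4 - 1 = 3)
N(M) = 4/3 (N(M) = -8/3 + (3 + (-2 - 1*3))² = -8/3 + (3 + (-2 - 3))² = -8/3 + (3 - 5)² = -8/3 + (-2)² = -8/3 + 4 = 4/3)
(N(-3*(-2)) + 90)² = (4/3 + 90)² = (274/3)² = 75076/9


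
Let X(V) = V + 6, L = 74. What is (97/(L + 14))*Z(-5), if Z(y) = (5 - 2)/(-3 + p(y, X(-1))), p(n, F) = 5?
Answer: 291/176 ≈ 1.6534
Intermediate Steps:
X(V) = 6 + V
Z(y) = 3/2 (Z(y) = (5 - 2)/(-3 + 5) = 3/2)
(97/(L + 14))*Z(-5) = (97/(74 + 14))*(3/2) = (97/88)*(3/2) = 291/176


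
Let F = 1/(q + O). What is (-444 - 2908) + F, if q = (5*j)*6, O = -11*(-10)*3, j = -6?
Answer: -502799/150 ≈ -3352.0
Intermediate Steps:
O = 330 (O = 110*3 = 330)
q = -180 (q = (5*(-6))*6 = -30*6 = -180)
F = 1/150 (F = 1/(-180 + 330) = 1/150 ≈ 0.0066667)
(-444 - 2908) + F = (-444 - 2908) + 1/150 = -3352 + 1/150 = -502799/150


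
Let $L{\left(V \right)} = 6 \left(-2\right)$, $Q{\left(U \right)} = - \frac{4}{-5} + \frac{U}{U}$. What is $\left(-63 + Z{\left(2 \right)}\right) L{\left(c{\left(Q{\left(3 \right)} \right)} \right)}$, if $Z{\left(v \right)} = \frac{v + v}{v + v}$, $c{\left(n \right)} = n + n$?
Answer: $744$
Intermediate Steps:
$Q{\left(U \right)} = \frac{9}{5}$ ($Q{\left(U \right)} = \left(-4\right) \left(- \frac{1}{5}\right) + 1 = \frac{4}{5} + 1 = \frac{9}{5}$)
$c{\left(n \right)} = 2 n$
$L{\left(V \right)} = -12$
$Z{\left(v \right)} = 1$ ($Z{\left(v \right)} = \frac{2 v}{2 v} = 2 v \frac{1}{2 v} = 1$)
$\left(-63 + Z{\left(2 \right)}\right) L{\left(c{\left(Q{\left(3 \right)} \right)} \right)} = \left(-63 + 1\right) \left(-12\right) = \left(-62\right) \left(-12\right) = 744$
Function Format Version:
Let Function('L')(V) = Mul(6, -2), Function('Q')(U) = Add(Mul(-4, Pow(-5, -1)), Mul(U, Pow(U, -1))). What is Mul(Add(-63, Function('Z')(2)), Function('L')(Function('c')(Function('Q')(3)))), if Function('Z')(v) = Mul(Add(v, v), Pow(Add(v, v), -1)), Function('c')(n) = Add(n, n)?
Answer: 744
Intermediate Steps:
Function('Q')(U) = Rational(9, 5) (Function('Q')(U) = Add(Mul(-4, Rational(-1, 5)), 1) = Add(Rational(4, 5), 1) = Rational(9, 5))
Function('c')(n) = Mul(2, n)
Function('L')(V) = -12
Function('Z')(v) = 1 (Function('Z')(v) = Mul(Mul(2, v), Pow(Mul(2, v), -1)) = Mul(Mul(2, v), Mul(Rational(1, 2), Pow(v, -1))) = 1)
Mul(Add(-63, Function('Z')(2)), Function('L')(Function('c')(Function('Q')(3)))) = Mul(Add(-63, 1), -12) = Mul(-62, -12) = 744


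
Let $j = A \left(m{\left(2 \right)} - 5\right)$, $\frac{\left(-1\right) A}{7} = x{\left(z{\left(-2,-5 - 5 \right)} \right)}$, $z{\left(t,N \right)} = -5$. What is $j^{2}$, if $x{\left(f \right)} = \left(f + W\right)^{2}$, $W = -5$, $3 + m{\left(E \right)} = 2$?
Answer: $17640000$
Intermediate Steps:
$m{\left(E \right)} = -1$ ($m{\left(E \right)} = -3 + 2 = -1$)
$x{\left(f \right)} = \left(-5 + f\right)^{2}$ ($x{\left(f \right)} = \left(f - 5\right)^{2} = \left(-5 + f\right)^{2}$)
$A = -700$ ($A = - 7 \left(-5 - 5\right)^{2} = - 7 \left(-10\right)^{2} = \left(-7\right) 100 = -700$)
$j = 4200$ ($j = - 700 \left(-1 - 5\right) = \left(-700\right) \left(-6\right) = 4200$)
$j^{2} = 4200^{2} = 17640000$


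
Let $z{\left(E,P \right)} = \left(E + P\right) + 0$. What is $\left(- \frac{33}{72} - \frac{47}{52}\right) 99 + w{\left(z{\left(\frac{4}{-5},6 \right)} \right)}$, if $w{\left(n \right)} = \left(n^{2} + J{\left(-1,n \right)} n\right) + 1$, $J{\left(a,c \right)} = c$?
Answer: $- \frac{207417}{2600} \approx -79.776$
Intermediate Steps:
$z{\left(E,P \right)} = E + P$
$w{\left(n \right)} = 1 + 2 n^{2}$ ($w{\left(n \right)} = \left(n^{2} + n n\right) + 1 = \left(n^{2} + n^{2}\right) + 1 = 2 n^{2} + 1 = 1 + 2 n^{2}$)
$\left(- \frac{33}{72} - \frac{47}{52}\right) 99 + w{\left(z{\left(\frac{4}{-5},6 \right)} \right)} = \left(- \frac{33}{72} - \frac{47}{52}\right) 99 + \left(1 + 2 \left(\frac{4}{-5} + 6\right)^{2}\right) = \left(\left(-33\right) \frac{1}{72} - \frac{47}{52}\right) 99 + \left(1 + 2 \left(4 \left(- \frac{1}{5}\right) + 6\right)^{2}\right) = \left(- \frac{11}{24} - \frac{47}{52}\right) 99 + \left(1 + 2 \left(- \frac{4}{5} + 6\right)^{2}\right) = \left(- \frac{425}{312}\right) 99 + \left(1 + 2 \left(\frac{26}{5}\right)^{2}\right) = - \frac{14025}{104} + \left(1 + 2 \cdot \frac{676}{25}\right) = - \frac{14025}{104} + \left(1 + \frac{1352}{25}\right) = - \frac{14025}{104} + \frac{1377}{25} = - \frac{207417}{2600}$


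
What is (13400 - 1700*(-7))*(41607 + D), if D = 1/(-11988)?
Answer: 3154813322375/2997 ≈ 1.0527e+9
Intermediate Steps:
D = -1/11988 ≈ -8.3417e-5
(13400 - 1700*(-7))*(41607 + D) = (13400 - 1700*(-7))*(41607 - 1/11988) = (13400 + 11900)*(498784715/11988) = 25300*(498784715/11988) = 3154813322375/2997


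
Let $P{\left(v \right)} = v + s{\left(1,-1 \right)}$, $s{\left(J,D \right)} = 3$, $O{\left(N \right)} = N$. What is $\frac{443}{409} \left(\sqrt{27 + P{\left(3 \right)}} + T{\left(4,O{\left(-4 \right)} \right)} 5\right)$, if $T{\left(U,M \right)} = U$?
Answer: $\frac{8860}{409} + \frac{443 \sqrt{33}}{409} \approx 27.885$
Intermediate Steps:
$P{\left(v \right)} = 3 + v$ ($P{\left(v \right)} = v + 3 = 3 + v$)
$\frac{443}{409} \left(\sqrt{27 + P{\left(3 \right)}} + T{\left(4,O{\left(-4 \right)} \right)} 5\right) = \frac{443}{409} \left(\sqrt{27 + \left(3 + 3\right)} + 4 \cdot 5\right) = 443 \cdot \frac{1}{409} \left(\sqrt{27 + 6} + 20\right) = \frac{443 \left(\sqrt{33} + 20\right)}{409} = \frac{443 \left(20 + \sqrt{33}\right)}{409} = \frac{8860}{409} + \frac{443 \sqrt{33}}{409}$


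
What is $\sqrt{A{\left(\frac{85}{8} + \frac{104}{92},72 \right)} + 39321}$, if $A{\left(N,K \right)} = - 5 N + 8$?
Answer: $\frac{\sqrt{332383166}}{92} \approx 198.17$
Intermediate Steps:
$A{\left(N,K \right)} = 8 - 5 N$
$\sqrt{A{\left(\frac{85}{8} + \frac{104}{92},72 \right)} + 39321} = \sqrt{\left(8 - 5 \left(\frac{85}{8} + \frac{104}{92}\right)\right) + 39321} = \sqrt{\left(8 - 5 \left(85 \cdot \frac{1}{8} + 104 \cdot \frac{1}{92}\right)\right) + 39321} = \sqrt{\left(8 - 5 \left(\frac{85}{8} + \frac{26}{23}\right)\right) + 39321} = \sqrt{\left(8 - \frac{10815}{184}\right) + 39321} = \sqrt{- \frac{9343}{184} + 39321} = \sqrt{\frac{7225721}{184}} = \frac{\sqrt{332383166}}{92}$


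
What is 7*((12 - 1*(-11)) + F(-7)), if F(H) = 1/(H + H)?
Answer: 321/2 ≈ 160.50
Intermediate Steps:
F(H) = 1/(2*H)
7*((12 - 1*(-11)) + F(-7)) = 7*((12 - 1*(-11)) + (½)/(-7)) = 7*((12 + 11) + (½)*(-⅐)) = 7*(23 - 1/14) = 7*(321/14) = 321/2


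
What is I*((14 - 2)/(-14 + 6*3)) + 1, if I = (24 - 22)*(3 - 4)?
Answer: -5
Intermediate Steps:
I = -2 (I = 2*(-1) = -2)
I*((14 - 2)/(-14 + 6*3)) + 1 = -2*(14 - 2)/(-14 + 6*3) + 1 = -24/(-14 + 18) + 1 = -24/4 + 1 = -2*3 + 1 = -6 + 1 = -5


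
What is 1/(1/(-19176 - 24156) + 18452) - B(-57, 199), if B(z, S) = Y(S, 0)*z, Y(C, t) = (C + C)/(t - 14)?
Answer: -9069432177285/5596934441 ≈ -1620.4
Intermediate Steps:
Y(C, t) = 2*C/(-14 + t) (Y(C, t) = (2*C)/(-14 + t) = 2*C/(-14 + t))
B(z, S) = -S*z/7 (B(z, S) = (2*S/(-14 + 0))*z = (2*S/(-14))*z = (2*S*(-1/14))*z = (-S/7)*z = -S*z/7)
1/(1/(-19176 - 24156) + 18452) - B(-57, 199) = 1/(1/(-19176 - 24156) + 18452) - (-1)*199*(-57)/7 = 1/(1/(-43332) + 18452) - 1*11343/7 = 1/(-1/43332 + 18452) - 11343/7 = 1/(799562063/43332) - 11343/7 = 43332/799562063 - 11343/7 = -9069432177285/5596934441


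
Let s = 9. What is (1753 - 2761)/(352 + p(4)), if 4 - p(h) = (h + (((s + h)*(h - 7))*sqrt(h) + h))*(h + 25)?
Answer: -504/1193 ≈ -0.42246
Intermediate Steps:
p(h) = 4 - (25 + h)*(2*h + sqrt(h)*(-7 + h)*(9 + h)) (p(h) = 4 - (h + (((9 + h)*(h - 7))*sqrt(h) + h))*(h + 25) = 4 - (h + (((9 + h)*(-7 + h))*sqrt(h) + h))*(25 + h) = 4 - (h + (((-7 + h)*(9 + h))*sqrt(h) + h))*(25 + h) = 4 - (h + (sqrt(h)*(-7 + h)*(9 + h) + h))*(25 + h) = 4 - (h + (h + sqrt(h)*(-7 + h)*(9 + h)))*(25 + h) = 4 - (2*h + sqrt(h)*(-7 + h)*(9 + h))*(25 + h) = 4 - (25 + h)*(2*h + sqrt(h)*(-7 + h)*(9 + h)))
(1753 - 2761)/(352 + p(4)) = (1753 - 2761)/(352 + (4 - 4**(7/2) - 50*4 - 27*4**(5/2) - 2*4**2 + 13*4**(3/2) + 1575*sqrt(4))) = -1008/(352 + (4 - 1*128 - 200 - 27*32 - 2*16 + 13*8 + 1575*2)) = -1008/(352 + (4 - 128 - 200 - 864 - 32 + 104 + 3150)) = -1008/(352 + 2034) = -1008/2386 = -1008*1/2386 = -504/1193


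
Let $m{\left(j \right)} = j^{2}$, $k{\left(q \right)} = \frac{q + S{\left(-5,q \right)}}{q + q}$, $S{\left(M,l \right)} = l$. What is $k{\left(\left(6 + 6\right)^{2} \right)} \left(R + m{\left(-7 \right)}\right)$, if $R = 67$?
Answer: $116$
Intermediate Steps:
$k{\left(q \right)} = 1$ ($k{\left(q \right)} = \frac{q + q}{q + q} = \frac{2 q}{2 q} = 2 q \frac{1}{2 q} = 1$)
$k{\left(\left(6 + 6\right)^{2} \right)} \left(R + m{\left(-7 \right)}\right) = 1 \left(67 + \left(-7\right)^{2}\right) = 1 \left(67 + 49\right) = 1 \cdot 116 = 116$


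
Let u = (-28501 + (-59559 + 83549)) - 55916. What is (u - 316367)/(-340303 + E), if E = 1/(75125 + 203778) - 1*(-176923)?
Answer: 105088976982/45567172139 ≈ 2.3062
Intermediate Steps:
u = -60427 (u = (-28501 + 23990) - 55916 = -4511 - 55916 = -60427)
E = 49344355470/278903 (E = 1/278903 + 176923 = 49344355470/278903 ≈ 1.7692e+5)
(u - 316367)/(-340303 + E) = (-60427 - 316367)/(-340303 + 49344355470/278903) = -376794/(-45567172139/278903) = -376794*(-278903/45567172139) = 105088976982/45567172139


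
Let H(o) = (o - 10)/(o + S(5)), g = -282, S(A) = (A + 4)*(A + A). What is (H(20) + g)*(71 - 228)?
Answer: 486857/11 ≈ 44260.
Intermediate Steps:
S(A) = 2*A*(4 + A) (S(A) = (4 + A)*(2*A) = 2*A*(4 + A))
H(o) = (-10 + o)/(90 + o) (H(o) = (o - 10)/(o + 2*5*(4 + 5)) = (-10 + o)/(o + 2*5*9) = (-10 + o)/(o + 90) = (-10 + o)/(90 + o))
(H(20) + g)*(71 - 228) = ((-10 + 20)/(90 + 20) - 282)*(71 - 228) = (10/110 - 282)*(-157) = ((1/110)*10 - 282)*(-157) = (1/11 - 282)*(-157) = -3101/11*(-157) = 486857/11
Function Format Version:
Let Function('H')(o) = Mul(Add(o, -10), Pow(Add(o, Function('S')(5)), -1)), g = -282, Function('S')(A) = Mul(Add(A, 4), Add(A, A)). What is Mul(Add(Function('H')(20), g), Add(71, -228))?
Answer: Rational(486857, 11) ≈ 44260.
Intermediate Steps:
Function('S')(A) = Mul(2, A, Add(4, A)) (Function('S')(A) = Mul(Add(4, A), Mul(2, A)) = Mul(2, A, Add(4, A)))
Function('H')(o) = Mul(Pow(Add(90, o), -1), Add(-10, o)) (Function('H')(o) = Mul(Add(o, -10), Pow(Add(o, Mul(2, 5, Add(4, 5))), -1)) = Mul(Add(-10, o), Pow(Add(o, Mul(2, 5, 9)), -1)) = Mul(Add(-10, o), Pow(Add(o, 90), -1)) = Mul(Add(-10, o), Pow(Add(90, o), -1)) = Mul(Pow(Add(90, o), -1), Add(-10, o)))
Mul(Add(Function('H')(20), g), Add(71, -228)) = Mul(Add(Mul(Pow(Add(90, 20), -1), Add(-10, 20)), -282), Add(71, -228)) = Mul(Add(Mul(Pow(110, -1), 10), -282), -157) = Mul(Add(Mul(Rational(1, 110), 10), -282), -157) = Mul(Add(Rational(1, 11), -282), -157) = Mul(Rational(-3101, 11), -157) = Rational(486857, 11)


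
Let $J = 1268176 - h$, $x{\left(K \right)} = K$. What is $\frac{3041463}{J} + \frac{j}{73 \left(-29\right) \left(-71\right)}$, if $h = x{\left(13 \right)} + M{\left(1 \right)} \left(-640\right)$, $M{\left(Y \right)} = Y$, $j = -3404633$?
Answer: $- \frac{3862655385158}{190709972521} \approx -20.254$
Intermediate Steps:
$h = -627$ ($h = 13 + 1 \left(-640\right) = 13 - 640 = -627$)
$J = 1268803$ ($J = 1268176 - -627 = 1268176 + 627 = 1268803$)
$\frac{3041463}{J} + \frac{j}{73 \left(-29\right) \left(-71\right)} = \frac{3041463}{1268803} - \frac{3404633}{73 \left(-29\right) \left(-71\right)} = 3041463 \cdot \frac{1}{1268803} - \frac{3404633}{\left(-2117\right) \left(-71\right)} = \frac{3041463}{1268803} - \frac{3404633}{150307} = - \frac{3862655385158}{190709972521}$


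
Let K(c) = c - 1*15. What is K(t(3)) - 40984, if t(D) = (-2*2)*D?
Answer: -41011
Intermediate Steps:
t(D) = -4*D
K(c) = -15 + c (K(c) = c - 15 = -15 + c)
K(t(3)) - 40984 = (-15 - 4*3) - 40984 = (-15 - 12) - 40984 = -27 - 40984 = -41011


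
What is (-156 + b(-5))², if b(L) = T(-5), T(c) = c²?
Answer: 17161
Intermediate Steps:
b(L) = 25 (b(L) = (-5)² = 25)
(-156 + b(-5))² = (-156 + 25)² = (-131)² = 17161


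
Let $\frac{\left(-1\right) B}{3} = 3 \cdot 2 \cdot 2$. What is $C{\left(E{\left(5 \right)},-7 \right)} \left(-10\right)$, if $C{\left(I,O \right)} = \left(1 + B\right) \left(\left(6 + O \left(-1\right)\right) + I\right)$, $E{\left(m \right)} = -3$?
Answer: $3500$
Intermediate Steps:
$B = -36$ ($B = - 3 \cdot 3 \cdot 2 \cdot 2 = - 3 \cdot 3 \cdot 4 = \left(-3\right) 12 = -36$)
$C{\left(I,O \right)} = -210 - 35 I + 35 O$ ($C{\left(I,O \right)} = \left(1 - 36\right) \left(\left(6 + O \left(-1\right)\right) + I\right) = - 35 \left(\left(6 - O\right) + I\right) = - 35 \left(6 + I - O\right) = -210 - 35 I + 35 O$)
$C{\left(E{\left(5 \right)},-7 \right)} \left(-10\right) = \left(-210 - -105 + 35 \left(-7\right)\right) \left(-10\right) = \left(-210 + 105 - 245\right) \left(-10\right) = \left(-350\right) \left(-10\right) = 3500$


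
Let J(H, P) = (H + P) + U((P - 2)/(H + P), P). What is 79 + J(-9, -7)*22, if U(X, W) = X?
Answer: -2085/8 ≈ -260.63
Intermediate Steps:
J(H, P) = H + P + (-2 + P)/(H + P) (J(H, P) = (H + P) + (P - 2)/(H + P) = (H + P) + (-2 + P)/(H + P) = H + P + (-2 + P)/(H + P))
79 + J(-9, -7)*22 = 79 + ((-2 - 7 + (-9 - 7)**2)/(-9 - 7))*22 = 79 + ((-2 - 7 + (-16)**2)/(-16))*22 = 79 - (-2 - 7 + 256)/16*22 = 79 - 1/16*247*22 = 79 - 247/16*22 = 79 - 2717/8 = -2085/8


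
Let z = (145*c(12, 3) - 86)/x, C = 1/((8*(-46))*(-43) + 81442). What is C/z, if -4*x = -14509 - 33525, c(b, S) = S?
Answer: 24017/67891668 ≈ 0.00035375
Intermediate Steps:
x = 24017/2 (x = -(-14509 - 33525)/4 = -1/4*(-48034) = 24017/2 ≈ 12009.)
C = 1/97266 (C = 1/(-368*(-43) + 81442) = 1/(15824 + 81442) = 1/97266 ≈ 1.0281e-5)
z = 698/24017 (z = (145*3 - 86)/(24017/2) = (435 - 86)*(2/24017) = 349*(2/24017) = 698/24017 ≈ 0.029063)
C/z = 1/(97266*(698/24017)) = (1/97266)*(24017/698) = 24017/67891668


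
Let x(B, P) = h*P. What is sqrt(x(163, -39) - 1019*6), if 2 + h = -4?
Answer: 14*I*sqrt(30) ≈ 76.681*I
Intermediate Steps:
h = -6 (h = -2 - 4 = -6)
x(B, P) = -6*P
sqrt(x(163, -39) - 1019*6) = sqrt(-6*(-39) - 1019*6) = sqrt(234 - 6114) = sqrt(-5880) = 14*I*sqrt(30)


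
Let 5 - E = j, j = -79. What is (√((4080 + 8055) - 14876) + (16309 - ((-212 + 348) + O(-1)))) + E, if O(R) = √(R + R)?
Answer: 16257 + I*√2741 - I*√2 ≈ 16257.0 + 50.94*I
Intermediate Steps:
E = 84 (E = 5 - 1*(-79) = 5 + 79 = 84)
O(R) = √2*√R (O(R) = √(2*R) = √2*√R)
(√((4080 + 8055) - 14876) + (16309 - ((-212 + 348) + O(-1)))) + E = (√((4080 + 8055) - 14876) + (16309 - ((-212 + 348) + √2*√(-1)))) + 84 = (√(12135 - 14876) + (16309 - (136 + √2*I))) + 84 = (√(-2741) + (16309 - (136 + I*√2))) + 84 = (I*√2741 + (16309 + (-136 - I*√2))) + 84 = (I*√2741 + (16173 - I*√2)) + 84 = (16173 + I*√2741 - I*√2) + 84 = 16257 + I*√2741 - I*√2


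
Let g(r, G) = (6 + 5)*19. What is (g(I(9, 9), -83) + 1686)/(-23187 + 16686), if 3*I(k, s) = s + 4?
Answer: -1895/6501 ≈ -0.29149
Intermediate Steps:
I(k, s) = 4/3 + s/3 (I(k, s) = (s + 4)/3 = (4 + s)/3 = 4/3 + s/3)
g(r, G) = 209 (g(r, G) = 11*19 = 209)
(g(I(9, 9), -83) + 1686)/(-23187 + 16686) = (209 + 1686)/(-23187 + 16686) = 1895/(-6501) = 1895*(-1/6501) = -1895/6501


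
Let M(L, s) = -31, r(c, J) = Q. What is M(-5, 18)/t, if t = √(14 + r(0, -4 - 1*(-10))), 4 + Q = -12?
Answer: 31*I*√2/2 ≈ 21.92*I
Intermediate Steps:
Q = -16 (Q = -4 - 12 = -16)
r(c, J) = -16
t = I*√2 (t = √(14 - 16) = √(-2) = I*√2 ≈ 1.4142*I)
M(-5, 18)/t = -31*(-I*√2/2) = -(-31)*I*√2/2 = 31*I*√2/2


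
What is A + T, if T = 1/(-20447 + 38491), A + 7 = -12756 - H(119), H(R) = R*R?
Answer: -485816655/18044 ≈ -26924.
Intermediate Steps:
H(R) = R**2
A = -26924 (A = -7 + (-12756 - 1*119**2) = -7 + (-12756 - 1*14161) = -7 + (-12756 - 14161) = -7 - 26917 = -26924)
T = 1/18044 ≈ 5.5420e-5
A + T = -26924 + 1/18044 = -485816655/18044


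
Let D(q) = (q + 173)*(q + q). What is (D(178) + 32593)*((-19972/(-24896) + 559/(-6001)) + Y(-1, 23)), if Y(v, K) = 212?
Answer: 1251684466069485/37350224 ≈ 3.3512e+7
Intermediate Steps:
D(q) = 2*q*(173 + q) (D(q) = (173 + q)*(2*q) = 2*q*(173 + q))
(D(178) + 32593)*((-19972/(-24896) + 559/(-6001)) + Y(-1, 23)) = (2*178*(173 + 178) + 32593)*((-19972/(-24896) + 559/(-6001)) + 212) = (2*178*351 + 32593)*((-19972*(-1/24896) + 559*(-1/6001)) + 212) = (124956 + 32593)*((4993/6224 - 559/6001) + 212) = 157549*(26483777/37350224 + 212) = 157549*(7944731265/37350224) = 1251684466069485/37350224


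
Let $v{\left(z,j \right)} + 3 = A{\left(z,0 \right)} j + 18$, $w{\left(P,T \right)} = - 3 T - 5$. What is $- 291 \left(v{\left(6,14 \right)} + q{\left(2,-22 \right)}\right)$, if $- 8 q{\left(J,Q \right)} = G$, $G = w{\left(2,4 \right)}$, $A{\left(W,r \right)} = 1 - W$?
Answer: $\frac{123093}{8} \approx 15387.0$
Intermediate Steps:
$w{\left(P,T \right)} = -5 - 3 T$
$G = -17$ ($G = -5 - 12 = -17$)
$q{\left(J,Q \right)} = \frac{17}{8}$ ($q{\left(J,Q \right)} = \left(- \frac{1}{8}\right) \left(-17\right) = \frac{17}{8}$)
$v{\left(z,j \right)} = 15 + j \left(1 - z\right)$ ($v{\left(z,j \right)} = -3 + \left(\left(1 - z\right) j + 18\right) = -3 + \left(j \left(1 - z\right) + 18\right) = -3 + \left(18 + j \left(1 - z\right)\right) = 15 + j \left(1 - z\right)$)
$- 291 \left(v{\left(6,14 \right)} + q{\left(2,-22 \right)}\right) = - 291 \left(\left(15 - 14 \left(-1 + 6\right)\right) + \frac{17}{8}\right) = - 291 \left(\left(15 - 14 \cdot 5\right) + \frac{17}{8}\right) = - 291 \left(\left(15 - 70\right) + \frac{17}{8}\right) = - 291 \left(-55 + \frac{17}{8}\right) = \left(-291\right) \left(- \frac{423}{8}\right) = \frac{123093}{8}$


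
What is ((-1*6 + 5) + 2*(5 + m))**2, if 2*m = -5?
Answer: 16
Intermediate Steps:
m = -5/2 (m = (1/2)*(-5) = -5/2 ≈ -2.5000)
((-1*6 + 5) + 2*(5 + m))**2 = ((-1*6 + 5) + 2*(5 - 5/2))**2 = ((-6 + 5) + 2*(5/2))**2 = (-1 + 5)**2 = 4**2 = 16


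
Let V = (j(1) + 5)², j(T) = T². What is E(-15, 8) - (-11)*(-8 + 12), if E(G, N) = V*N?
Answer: 332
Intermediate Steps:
V = 36 (V = (1² + 5)² = (1 + 5)² = 6² = 36)
E(G, N) = 36*N
E(-15, 8) - (-11)*(-8 + 12) = 36*8 - (-11)*(-8 + 12) = 288 - (-11)*4 = 288 - 1*(-44) = 288 + 44 = 332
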